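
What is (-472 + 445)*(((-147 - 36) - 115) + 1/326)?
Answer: 2622969/326 ≈ 8045.9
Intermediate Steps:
(-472 + 445)*(((-147 - 36) - 115) + 1/326) = -27*((-183 - 115) + 1/326) = -27*(-298 + 1/326) = -27*(-97147/326) = 2622969/326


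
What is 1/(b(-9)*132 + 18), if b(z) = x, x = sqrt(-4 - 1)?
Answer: 1/4858 - 11*I*sqrt(5)/7287 ≈ 0.00020585 - 0.0033754*I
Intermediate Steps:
x = I*sqrt(5) (x = sqrt(-5) = I*sqrt(5) ≈ 2.2361*I)
b(z) = I*sqrt(5)
1/(b(-9)*132 + 18) = 1/((I*sqrt(5))*132 + 18) = 1/(132*I*sqrt(5) + 18) = 1/(18 + 132*I*sqrt(5))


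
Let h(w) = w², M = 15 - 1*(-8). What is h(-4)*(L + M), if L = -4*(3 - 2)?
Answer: 304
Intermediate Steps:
L = -4 (L = -4*1 = -4)
M = 23 (M = 15 + 8 = 23)
h(-4)*(L + M) = (-4)²*(-4 + 23) = 16*19 = 304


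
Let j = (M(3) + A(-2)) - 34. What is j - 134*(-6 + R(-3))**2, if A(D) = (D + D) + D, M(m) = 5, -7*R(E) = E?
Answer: -205529/49 ≈ -4194.5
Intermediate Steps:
R(E) = -E/7
A(D) = 3*D (A(D) = 2*D + D = 3*D)
j = -35 (j = (5 + 3*(-2)) - 34 = (5 - 6) - 34 = -1 - 34 = -35)
j - 134*(-6 + R(-3))**2 = -35 - 134*(-6 - 1/7*(-3))**2 = -35 - 134*(-6 + 3/7)**2 = -35 - 134*(-39/7)**2 = -35 - 134*1521/49 = -35 - 203814/49 = -205529/49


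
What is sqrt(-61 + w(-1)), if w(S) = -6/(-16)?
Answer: I*sqrt(970)/4 ≈ 7.7862*I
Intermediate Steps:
w(S) = 3/8 (w(S) = -6*(-1/16) = 3/8)
sqrt(-61 + w(-1)) = sqrt(-61 + 3/8) = sqrt(-485/8) = I*sqrt(970)/4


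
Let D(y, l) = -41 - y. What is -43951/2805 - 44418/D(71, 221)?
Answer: 59834989/157080 ≈ 380.92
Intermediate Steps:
-43951/2805 - 44418/D(71, 221) = -43951/2805 - 44418/(-41 - 1*71) = -43951*1/2805 - 44418/(-41 - 71) = -43951/2805 - 44418/(-112) = -43951/2805 - 44418*(-1/112) = -43951/2805 + 22209/56 = 59834989/157080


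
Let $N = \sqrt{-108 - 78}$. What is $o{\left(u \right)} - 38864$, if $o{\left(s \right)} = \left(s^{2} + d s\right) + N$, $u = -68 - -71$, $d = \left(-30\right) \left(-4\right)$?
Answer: $-38495 + i \sqrt{186} \approx -38495.0 + 13.638 i$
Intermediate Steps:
$d = 120$
$N = i \sqrt{186}$ ($N = \sqrt{-186} = i \sqrt{186} \approx 13.638 i$)
$u = 3$ ($u = -68 + 71 = 3$)
$o{\left(s \right)} = s^{2} + 120 s + i \sqrt{186}$ ($o{\left(s \right)} = \left(s^{2} + 120 s\right) + i \sqrt{186} = s^{2} + 120 s + i \sqrt{186}$)
$o{\left(u \right)} - 38864 = \left(3^{2} + 120 \cdot 3 + i \sqrt{186}\right) - 38864 = \left(9 + 360 + i \sqrt{186}\right) - 38864 = \left(369 + i \sqrt{186}\right) - 38864 = -38495 + i \sqrt{186}$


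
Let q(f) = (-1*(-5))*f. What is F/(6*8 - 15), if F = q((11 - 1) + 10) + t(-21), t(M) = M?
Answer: 79/33 ≈ 2.3939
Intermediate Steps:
q(f) = 5*f
F = 79 (F = 5*((11 - 1) + 10) - 21 = 5*(10 + 10) - 21 = 5*20 - 21 = 100 - 21 = 79)
F/(6*8 - 15) = 79/(6*8 - 15) = 79/(48 - 15) = 79/33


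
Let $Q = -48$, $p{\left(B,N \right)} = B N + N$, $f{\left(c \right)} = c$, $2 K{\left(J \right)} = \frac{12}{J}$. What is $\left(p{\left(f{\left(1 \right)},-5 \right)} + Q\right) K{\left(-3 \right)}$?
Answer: $116$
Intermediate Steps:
$K{\left(J \right)} = \frac{6}{J}$ ($K{\left(J \right)} = \frac{12 \frac{1}{J}}{2} = \frac{6}{J}$)
$p{\left(B,N \right)} = N + B N$
$\left(p{\left(f{\left(1 \right)},-5 \right)} + Q\right) K{\left(-3 \right)} = \left(- 5 \left(1 + 1\right) - 48\right) \frac{6}{-3} = \left(\left(-5\right) 2 - 48\right) 6 \left(- \frac{1}{3}\right) = \left(-10 - 48\right) \left(-2\right) = \left(-58\right) \left(-2\right) = 116$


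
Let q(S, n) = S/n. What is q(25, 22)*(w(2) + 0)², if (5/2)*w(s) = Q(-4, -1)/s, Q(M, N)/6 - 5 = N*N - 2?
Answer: 288/11 ≈ 26.182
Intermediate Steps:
Q(M, N) = 18 + 6*N² (Q(M, N) = 30 + 6*(N*N - 2) = 30 + 6*(N² - 2) = 30 + 6*(-2 + N²) = 30 + (-12 + 6*N²) = 18 + 6*N²)
w(s) = 48/(5*s) (w(s) = 2*((18 + 6*(-1)²)/s)/5 = 2*((18 + 6*1)/s)/5 = 2*((18 + 6)/s)/5 = 2*(24/s)/5 = 48/(5*s))
q(25, 22)*(w(2) + 0)² = (25/22)*((48/5)/2 + 0)² = (25*(1/22))*((48/5)*(½) + 0)² = 25*(24/5 + 0)²/22 = 25*(24/5)²/22 = (25/22)*(576/25) = 288/11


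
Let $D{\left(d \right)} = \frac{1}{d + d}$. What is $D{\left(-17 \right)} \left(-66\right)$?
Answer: $\frac{33}{17} \approx 1.9412$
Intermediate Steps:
$D{\left(d \right)} = \frac{1}{2 d}$
$D{\left(-17 \right)} \left(-66\right) = \frac{1}{2 \left(-17\right)} \left(-66\right) = \frac{1}{2} \left(- \frac{1}{17}\right) \left(-66\right) = \left(- \frac{1}{34}\right) \left(-66\right) = \frac{33}{17}$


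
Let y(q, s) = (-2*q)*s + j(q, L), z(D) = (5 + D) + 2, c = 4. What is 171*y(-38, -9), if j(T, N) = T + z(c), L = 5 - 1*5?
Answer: -121581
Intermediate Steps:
z(D) = 7 + D
L = 0 (L = 5 - 5 = 0)
j(T, N) = 11 + T (j(T, N) = T + (7 + 4) = T + 11 = 11 + T)
y(q, s) = 11 + q - 2*q*s (y(q, s) = (-2*q)*s + (11 + q) = -2*q*s + (11 + q) = 11 + q - 2*q*s)
171*y(-38, -9) = 171*(11 - 38 - 2*(-38)*(-9)) = 171*(11 - 38 - 684) = 171*(-711) = -121581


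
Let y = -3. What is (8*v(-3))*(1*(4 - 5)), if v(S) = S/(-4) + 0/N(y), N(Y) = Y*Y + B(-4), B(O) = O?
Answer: -6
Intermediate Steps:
N(Y) = -4 + Y² (N(Y) = Y*Y - 4 = Y² - 4 = -4 + Y²)
v(S) = -S/4 (v(S) = S/(-4) + 0/(-4 + (-3)²) = S*(-¼) + 0/(-4 + 9) = -S/4 + 0/5 = -S/4 + 0*(⅕) = -S/4 + 0 = -S/4)
(8*v(-3))*(1*(4 - 5)) = (8*(-¼*(-3)))*(1*(4 - 5)) = (8*(¾))*(1*(-1)) = 6*(-1) = -6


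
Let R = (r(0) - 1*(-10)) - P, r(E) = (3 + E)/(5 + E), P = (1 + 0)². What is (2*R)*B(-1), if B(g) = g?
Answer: -96/5 ≈ -19.200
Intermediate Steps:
P = 1 (P = 1² = 1)
r(E) = (3 + E)/(5 + E)
R = 48/5 (R = ((3 + 0)/(5 + 0) - 1*(-10)) - 1*1 = (3/5 + 10) - 1 = ((⅕)*3 + 10) - 1 = (⅗ + 10) - 1 = 53/5 - 1 = 48/5 ≈ 9.6000)
(2*R)*B(-1) = (2*(48/5))*(-1) = (96/5)*(-1) = -96/5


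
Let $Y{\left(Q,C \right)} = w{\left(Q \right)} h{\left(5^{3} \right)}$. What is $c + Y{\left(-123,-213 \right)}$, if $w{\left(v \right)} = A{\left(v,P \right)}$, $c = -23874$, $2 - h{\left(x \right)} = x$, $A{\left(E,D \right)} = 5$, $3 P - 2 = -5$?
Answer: $-24489$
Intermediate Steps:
$P = -1$ ($P = \frac{2}{3} + \frac{1}{3} \left(-5\right) = \frac{2}{3} - \frac{5}{3} = -1$)
$h{\left(x \right)} = 2 - x$
$w{\left(v \right)} = 5$
$Y{\left(Q,C \right)} = -615$ ($Y{\left(Q,C \right)} = 5 \left(2 - 5^{3}\right) = 5 \left(2 - 125\right) = 5 \left(-123\right) = -615$)
$c + Y{\left(-123,-213 \right)} = -23874 - 615 = -24489$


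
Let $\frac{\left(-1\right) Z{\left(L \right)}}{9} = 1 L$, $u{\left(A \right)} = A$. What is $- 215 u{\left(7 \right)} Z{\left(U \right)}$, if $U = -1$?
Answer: $-13545$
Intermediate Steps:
$Z{\left(L \right)} = - 9 L$ ($Z{\left(L \right)} = - 9 \cdot 1 L = - 9 L$)
$- 215 u{\left(7 \right)} Z{\left(U \right)} = \left(-215\right) 7 \left(\left(-9\right) \left(-1\right)\right) = \left(-1505\right) 9 = -13545$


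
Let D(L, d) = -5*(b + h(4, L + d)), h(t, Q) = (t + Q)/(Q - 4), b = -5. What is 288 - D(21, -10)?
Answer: 1916/7 ≈ 273.71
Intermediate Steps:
h(t, Q) = (Q + t)/(-4 + Q)
D(L, d) = 25 - 5*(4 + L + d)/(-4 + L + d) (D(L, d) = -5*(-5 + ((L + d) + 4)/(-4 + (L + d))) = -5*(-5 + (4 + L + d)/(-4 + L + d)) = 25 - 5*(4 + L + d)/(-4 + L + d))
288 - D(21, -10) = 288 - 20*(-6 + 21 - 10)/(-4 + 21 - 10) = 288 - 20*5/7 = 288 - 1*100/7 = 288 - 100/7 = 1916/7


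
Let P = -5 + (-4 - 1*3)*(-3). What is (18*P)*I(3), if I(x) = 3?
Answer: 864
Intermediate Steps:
P = 16 (P = -5 + (-4 - 3)*(-3) = -5 - 7*(-3) = -5 + 21 = 16)
(18*P)*I(3) = (18*16)*3 = 288*3 = 864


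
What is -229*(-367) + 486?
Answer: 84529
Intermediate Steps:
-229*(-367) + 486 = 84043 + 486 = 84529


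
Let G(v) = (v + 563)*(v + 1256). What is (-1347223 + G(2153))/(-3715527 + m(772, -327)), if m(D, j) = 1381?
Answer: -7911621/3714146 ≈ -2.1301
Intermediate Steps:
G(v) = (563 + v)*(1256 + v)
(-1347223 + G(2153))/(-3715527 + m(772, -327)) = (-1347223 + (707128 + 2153² + 1819*2153))/(-3715527 + 1381) = (-1347223 + (707128 + 4635409 + 3916307))/(-3714146) = (-1347223 + 9258844)*(-1/3714146) = 7911621*(-1/3714146) = -7911621/3714146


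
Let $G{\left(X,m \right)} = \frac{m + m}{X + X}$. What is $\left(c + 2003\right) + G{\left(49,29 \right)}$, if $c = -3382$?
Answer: $- \frac{67542}{49} \approx -1378.4$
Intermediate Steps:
$G{\left(X,m \right)} = \frac{m}{X}$ ($G{\left(X,m \right)} = \frac{2 m}{2 X} = 2 m \frac{1}{2 X} = \frac{m}{X}$)
$\left(c + 2003\right) + G{\left(49,29 \right)} = \left(-3382 + 2003\right) + \frac{29}{49} = -1379 + 29 \cdot \frac{1}{49} = -1379 + \frac{29}{49} = - \frac{67542}{49}$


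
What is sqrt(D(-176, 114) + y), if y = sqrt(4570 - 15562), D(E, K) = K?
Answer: sqrt(114 + 4*I*sqrt(687)) ≈ 11.595 + 4.5211*I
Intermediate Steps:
y = 4*I*sqrt(687) (y = sqrt(-10992) = 4*I*sqrt(687) ≈ 104.84*I)
sqrt(D(-176, 114) + y) = sqrt(114 + 4*I*sqrt(687))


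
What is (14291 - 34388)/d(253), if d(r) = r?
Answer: -1827/23 ≈ -79.435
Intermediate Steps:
(14291 - 34388)/d(253) = (14291 - 34388)/253 = -20097*1/253 = -1827/23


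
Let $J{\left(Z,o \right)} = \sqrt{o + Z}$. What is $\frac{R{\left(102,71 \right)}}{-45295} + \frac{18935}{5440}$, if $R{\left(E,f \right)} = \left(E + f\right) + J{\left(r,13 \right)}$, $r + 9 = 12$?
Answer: $\frac{171339589}{49280960} \approx 3.4768$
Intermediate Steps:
$r = 3$ ($r = -9 + 12 = 3$)
$J{\left(Z,o \right)} = \sqrt{Z + o}$
$R{\left(E,f \right)} = 4 + E + f$ ($R{\left(E,f \right)} = \left(E + f\right) + \sqrt{3 + 13} = \left(E + f\right) + \sqrt{16} = \left(E + f\right) + 4 = 4 + E + f$)
$\frac{R{\left(102,71 \right)}}{-45295} + \frac{18935}{5440} = \frac{4 + 102 + 71}{-45295} + \frac{18935}{5440} = 177 \left(- \frac{1}{45295}\right) + 18935 \cdot \frac{1}{5440} = - \frac{177}{45295} + \frac{3787}{1088} = \frac{171339589}{49280960}$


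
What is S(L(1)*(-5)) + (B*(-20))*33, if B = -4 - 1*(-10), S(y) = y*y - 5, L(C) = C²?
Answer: -3940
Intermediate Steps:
S(y) = -5 + y² (S(y) = y² - 5 = -5 + y²)
B = 6 (B = -4 + 10 = 6)
S(L(1)*(-5)) + (B*(-20))*33 = (-5 + (1²*(-5))²) + (6*(-20))*33 = (-5 + (1*(-5))²) - 120*33 = (-5 + (-5)²) - 3960 = (-5 + 25) - 3960 = 20 - 3960 = -3940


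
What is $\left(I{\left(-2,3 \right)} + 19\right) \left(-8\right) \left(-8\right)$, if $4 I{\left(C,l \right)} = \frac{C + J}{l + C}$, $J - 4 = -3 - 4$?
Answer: $1136$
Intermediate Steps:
$J = -3$ ($J = 4 - 7 = -3$)
$I{\left(C,l \right)} = \frac{-3 + C}{4 \left(C + l\right)}$ ($I{\left(C,l \right)} = \frac{\left(C - 3\right) \frac{1}{l + C}}{4} = \frac{\left(-3 + C\right) \frac{1}{C + l}}{4} = \frac{\frac{1}{C + l} \left(-3 + C\right)}{4} = \frac{-3 + C}{4 \left(C + l\right)}$)
$\left(I{\left(-2,3 \right)} + 19\right) \left(-8\right) \left(-8\right) = \left(\frac{-3 - 2}{4 \left(-2 + 3\right)} + 19\right) \left(-8\right) \left(-8\right) = \left(\frac{1}{4} \cdot 1^{-1} \left(-5\right) + 19\right) \left(-8\right) \left(-8\right) = \left(\frac{1}{4} \cdot 1 \left(-5\right) + 19\right) \left(-8\right) \left(-8\right) = \left(- \frac{5}{4} + 19\right) \left(-8\right) \left(-8\right) = \frac{71}{4} \left(-8\right) \left(-8\right) = \left(-142\right) \left(-8\right) = 1136$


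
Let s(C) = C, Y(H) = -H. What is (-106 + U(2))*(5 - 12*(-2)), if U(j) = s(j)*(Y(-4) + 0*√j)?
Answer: -2842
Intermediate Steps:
U(j) = 4*j (U(j) = j*(-1*(-4) + 0*√j) = j*(4 + 0) = j*4 = 4*j)
(-106 + U(2))*(5 - 12*(-2)) = (-106 + 4*2)*(5 - 12*(-2)) = (-106 + 8)*(5 - 6*(-4)) = -98*(5 + 24) = -98*29 = -2842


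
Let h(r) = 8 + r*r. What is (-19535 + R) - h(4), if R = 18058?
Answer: -1501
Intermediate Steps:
h(r) = 8 + r**2
(-19535 + R) - h(4) = (-19535 + 18058) - (8 + 4**2) = -1477 - (8 + 16) = -1477 - 1*24 = -1477 - 24 = -1501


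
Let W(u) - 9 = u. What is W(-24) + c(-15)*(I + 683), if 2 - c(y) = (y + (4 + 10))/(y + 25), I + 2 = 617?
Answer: 13554/5 ≈ 2710.8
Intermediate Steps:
I = 615 (I = -2 + 617 = 615)
W(u) = 9 + u
c(y) = 2 - (14 + y)/(25 + y) (c(y) = 2 - (y + (4 + 10))/(y + 25) = 2 - (y + 14)/(25 + y) = 2 - (14 + y)/(25 + y))
W(-24) + c(-15)*(I + 683) = (9 - 24) + ((36 - 15)/(25 - 15))*(615 + 683) = -15 + (21/10)*1298 = -15 + 13629/5 = 13554/5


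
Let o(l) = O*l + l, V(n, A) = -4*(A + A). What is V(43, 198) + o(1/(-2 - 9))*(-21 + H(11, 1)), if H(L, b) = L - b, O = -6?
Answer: -1589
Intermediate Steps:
V(n, A) = -8*A
o(l) = -5*l (o(l) = -6*l + l = -5*l)
V(43, 198) + o(1/(-2 - 9))*(-21 + H(11, 1)) = -8*198 + (-5/(-2 - 9))*(-21 + (11 - 1*1)) = -1584 + (-5/(-11))*(-21 + (11 - 1)) = -1584 + (-5*(-1/11))*(-21 + 10) = -1584 + (5/11)*(-11) = -1584 - 5 = -1589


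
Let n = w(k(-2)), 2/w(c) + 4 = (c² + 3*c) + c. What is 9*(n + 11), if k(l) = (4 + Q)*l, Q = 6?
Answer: 15651/158 ≈ 99.057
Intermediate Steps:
k(l) = 10*l (k(l) = (4 + 6)*l = 10*l)
w(c) = 2/(-4 + c² + 4*c) (w(c) = 2/(-4 + ((c² + 3*c) + c)) = 2/(-4 + (c² + 4*c)) = 2/(-4 + c² + 4*c))
n = 1/158 (n = 2/(-4 + (10*(-2))² + 4*(10*(-2))) = 2/(-4 + (-20)² + 4*(-20)) = 2/(-4 + 400 - 80) = 2/316 = 2*(1/316) = 1/158 ≈ 0.0063291)
9*(n + 11) = 9*(1/158 + 11) = 9*(1739/158) = 15651/158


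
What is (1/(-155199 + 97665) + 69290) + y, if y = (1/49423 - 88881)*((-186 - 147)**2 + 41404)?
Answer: -38489327552728641487/2843502882 ≈ -1.3536e+10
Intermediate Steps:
y = -668987460962966/49423 (y = (1/49423 - 88881)*((-333)**2 + 41404) = -4392765662*(110889 + 41404)/49423 = -4392765662/49423*152293 = -668987460962966/49423 ≈ -1.3536e+10)
(1/(-155199 + 97665) + 69290) + y = (1/(-155199 + 97665) + 69290) - 668987460962966/49423 = (1/(-57534) + 69290) - 668987460962966/49423 = (-1/57534 + 69290) - 668987460962966/49423 = 3986530859/57534 - 668987460962966/49423 = -38489327552728641487/2843502882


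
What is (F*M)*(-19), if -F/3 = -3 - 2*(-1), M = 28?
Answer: -1596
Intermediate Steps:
F = 3 (F = -3*(-3 - 2*(-1)) = -3*(-3 + 2) = -3*(-1) = 3)
(F*M)*(-19) = (3*28)*(-19) = 84*(-19) = -1596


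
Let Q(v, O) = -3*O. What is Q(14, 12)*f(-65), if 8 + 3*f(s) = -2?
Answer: 120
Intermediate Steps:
f(s) = -10/3 (f(s) = -8/3 + (⅓)*(-2) = -8/3 - ⅔ = -10/3)
Q(14, 12)*f(-65) = -3*12*(-10/3) = -36*(-10/3) = 120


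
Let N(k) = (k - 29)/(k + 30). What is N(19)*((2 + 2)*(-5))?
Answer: 200/49 ≈ 4.0816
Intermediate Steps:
N(k) = (-29 + k)/(30 + k)
N(19)*((2 + 2)*(-5)) = ((-29 + 19)/(30 + 19))*((2 + 2)*(-5)) = (-10/49)*(4*(-5)) = ((1/49)*(-10))*(-20) = -10/49*(-20) = 200/49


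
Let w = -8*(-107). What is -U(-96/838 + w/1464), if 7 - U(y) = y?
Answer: -500690/76677 ≈ -6.5299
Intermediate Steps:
w = 856
U(y) = 7 - y
-U(-96/838 + w/1464) = -(7 - (-96/838 + 856/1464)) = -(7 - (-96*1/838 + 856*(1/1464))) = -(7 - (-48/419 + 107/183)) = -(7 - 1*36049/76677) = -(7 - 36049/76677) = -1*500690/76677 = -500690/76677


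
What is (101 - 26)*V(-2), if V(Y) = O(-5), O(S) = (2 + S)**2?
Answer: 675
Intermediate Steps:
V(Y) = 9 (V(Y) = (2 - 5)**2 = (-3)**2 = 9)
(101 - 26)*V(-2) = (101 - 26)*9 = 75*9 = 675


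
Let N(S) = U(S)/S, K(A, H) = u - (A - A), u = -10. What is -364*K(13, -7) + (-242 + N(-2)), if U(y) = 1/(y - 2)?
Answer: 27185/8 ≈ 3398.1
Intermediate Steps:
U(y) = 1/(-2 + y)
K(A, H) = -10 (K(A, H) = -10 - (A - A) = -10 - 1*0 = -10 + 0 = -10)
N(S) = 1/(S*(-2 + S)) (N(S) = 1/((-2 + S)*S) = 1/(S*(-2 + S)))
-364*K(13, -7) + (-242 + N(-2)) = -364*(-10) + (-242 + 1/((-2)*(-2 - 2))) = 3640 + (-242 - 1/2/(-4)) = 3640 + (-242 - 1/2*(-1/4)) = 3640 + (-242 + 1/8) = 3640 - 1935/8 = 27185/8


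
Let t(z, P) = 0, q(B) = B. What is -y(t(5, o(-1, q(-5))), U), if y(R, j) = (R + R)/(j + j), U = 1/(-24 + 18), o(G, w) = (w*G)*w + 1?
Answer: 0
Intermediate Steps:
o(G, w) = 1 + G*w**2 (o(G, w) = (G*w)*w + 1 = G*w**2 + 1 = 1 + G*w**2)
U = -1/6 (U = 1/(-6) = -1/6 ≈ -0.16667)
y(R, j) = R/j (y(R, j) = (2*R)/((2*j)) = (2*R)*(1/(2*j)) = R/j)
-y(t(5, o(-1, q(-5))), U) = -0/(-1/6) = -0*(-6) = -1*0 = 0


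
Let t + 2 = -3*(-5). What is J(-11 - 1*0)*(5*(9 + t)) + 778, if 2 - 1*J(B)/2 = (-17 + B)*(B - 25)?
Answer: -220542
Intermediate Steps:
J(B) = 4 - 2*(-25 + B)*(-17 + B) (J(B) = 4 - 2*(-17 + B)*(B - 25) = 4 - 2*(-17 + B)*(-25 + B) = 4 - 2*(-25 + B)*(-17 + B))
t = 13 (t = -2 - 3*(-5) = -2 + 15 = 13)
J(-11 - 1*0)*(5*(9 + t)) + 778 = (-846 - 2*(-11 - 1*0)**2 + 84*(-11 - 1*0))*(5*(9 + 13)) + 778 = (-846 - 2*(-11 + 0)**2 + 84*(-11 + 0))*(5*22) + 778 = (-846 - 2*(-11)**2 + 84*(-11))*110 + 778 = (-846 - 2*121 - 924)*110 + 778 = (-846 - 242 - 924)*110 + 778 = -2012*110 + 778 = -221320 + 778 = -220542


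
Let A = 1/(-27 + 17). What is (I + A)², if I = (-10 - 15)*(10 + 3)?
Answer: 10569001/100 ≈ 1.0569e+5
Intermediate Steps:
A = -⅒ (A = 1/(-10) = -⅒ ≈ -0.10000)
I = -325 (I = -25*13 = -325)
(I + A)² = (-325 - ⅒)² = (-3251/10)² = 10569001/100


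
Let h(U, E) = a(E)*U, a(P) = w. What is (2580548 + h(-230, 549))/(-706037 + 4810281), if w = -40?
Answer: 647437/1026061 ≈ 0.63099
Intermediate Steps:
a(P) = -40
h(U, E) = -40*U
(2580548 + h(-230, 549))/(-706037 + 4810281) = (2580548 - 40*(-230))/(-706037 + 4810281) = (2580548 + 9200)/4104244 = 2589748*(1/4104244) = 647437/1026061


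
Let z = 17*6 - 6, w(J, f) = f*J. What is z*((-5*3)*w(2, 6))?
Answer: -17280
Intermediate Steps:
w(J, f) = J*f
z = 96 (z = 102 - 6 = 96)
z*((-5*3)*w(2, 6)) = 96*((-5*3)*(2*6)) = 96*(-15*12) = 96*(-180) = -17280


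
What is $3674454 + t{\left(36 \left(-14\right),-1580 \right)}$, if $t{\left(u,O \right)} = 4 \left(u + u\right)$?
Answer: $3670422$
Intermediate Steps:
$t{\left(u,O \right)} = 8 u$ ($t{\left(u,O \right)} = 4 \cdot 2 u = 8 u$)
$3674454 + t{\left(36 \left(-14\right),-1580 \right)} = 3674454 + 8 \cdot 36 \left(-14\right) = 3674454 + 8 \left(-504\right) = 3674454 - 4032 = 3670422$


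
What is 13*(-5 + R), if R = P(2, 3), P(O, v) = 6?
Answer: 13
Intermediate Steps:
R = 6
13*(-5 + R) = 13*(-5 + 6) = 13*1 = 13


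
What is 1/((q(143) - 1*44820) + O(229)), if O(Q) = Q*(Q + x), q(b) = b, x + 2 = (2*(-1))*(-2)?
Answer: 1/8222 ≈ 0.00012162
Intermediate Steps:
x = 2 (x = -2 + (2*(-1))*(-2) = -2 - 2*(-2) = -2 + 4 = 2)
O(Q) = Q*(2 + Q) (O(Q) = Q*(Q + 2) = Q*(2 + Q))
1/((q(143) - 1*44820) + O(229)) = 1/((143 - 1*44820) + 229*(2 + 229)) = 1/((143 - 44820) + 229*231) = 1/(-44677 + 52899) = 1/8222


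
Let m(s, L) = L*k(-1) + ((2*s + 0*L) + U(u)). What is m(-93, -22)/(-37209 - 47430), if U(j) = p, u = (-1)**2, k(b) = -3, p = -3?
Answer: 41/28213 ≈ 0.0014532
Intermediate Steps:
u = 1
U(j) = -3
m(s, L) = -3 - 3*L + 2*s (m(s, L) = L*(-3) + ((2*s + 0*L) - 3) = -3*L + ((2*s + 0) - 3) = -3*L + (2*s - 3) = -3*L + (-3 + 2*s) = -3 - 3*L + 2*s)
m(-93, -22)/(-37209 - 47430) = (-3 - 3*(-22) + 2*(-93))/(-37209 - 47430) = (-3 + 66 - 186)/(-84639) = -123*(-1/84639) = 41/28213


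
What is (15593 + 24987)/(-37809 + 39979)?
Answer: 4058/217 ≈ 18.700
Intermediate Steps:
(15593 + 24987)/(-37809 + 39979) = 40580/2170 = 40580*(1/2170) = 4058/217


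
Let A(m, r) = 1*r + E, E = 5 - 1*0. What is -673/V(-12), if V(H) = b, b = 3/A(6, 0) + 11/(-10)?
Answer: 1346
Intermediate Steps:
E = 5 (E = 5 + 0 = 5)
A(m, r) = 5 + r (A(m, r) = 1*r + 5 = r + 5 = 5 + r)
b = -1/2 (b = 3/(5 + 0) + 11/(-10) = 3/5 + 11*(-1/10) = 3*(1/5) - 11/10 = 3/5 - 11/10 = -1/2 ≈ -0.50000)
V(H) = -1/2
-673/V(-12) = -673/(-1/2) = -673*(-2) = 1346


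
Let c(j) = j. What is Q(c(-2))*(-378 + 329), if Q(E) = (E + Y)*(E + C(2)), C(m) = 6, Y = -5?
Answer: 1372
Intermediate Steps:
Q(E) = (-5 + E)*(6 + E) (Q(E) = (E - 5)*(E + 6) = (-5 + E)*(6 + E))
Q(c(-2))*(-378 + 329) = (-30 - 2 + (-2)²)*(-378 + 329) = (-30 - 2 + 4)*(-49) = -28*(-49) = 1372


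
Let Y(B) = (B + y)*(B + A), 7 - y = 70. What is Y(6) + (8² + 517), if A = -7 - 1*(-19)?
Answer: -445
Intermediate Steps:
A = 12 (A = -7 + 19 = 12)
y = -63 (y = 7 - 1*70 = 7 - 70 = -63)
Y(B) = (-63 + B)*(12 + B) (Y(B) = (B - 63)*(B + 12) = (-63 + B)*(12 + B))
Y(6) + (8² + 517) = (-756 + 6² - 51*6) + (8² + 517) = (-756 + 36 - 306) + (64 + 517) = -1026 + 581 = -445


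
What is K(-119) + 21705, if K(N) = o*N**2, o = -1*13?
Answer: -162388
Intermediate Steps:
o = -13
K(N) = -13*N**2
K(-119) + 21705 = -13*(-119)**2 + 21705 = -13*14161 + 21705 = -184093 + 21705 = -162388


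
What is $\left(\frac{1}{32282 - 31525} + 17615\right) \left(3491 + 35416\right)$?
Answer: $\frac{518807570292}{757} \approx 6.8535 \cdot 10^{8}$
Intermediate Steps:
$\left(\frac{1}{32282 - 31525} + 17615\right) \left(3491 + 35416\right) = \left(\frac{1}{757} + 17615\right) 38907 = \frac{13334556}{757} \cdot 38907 = \frac{518807570292}{757}$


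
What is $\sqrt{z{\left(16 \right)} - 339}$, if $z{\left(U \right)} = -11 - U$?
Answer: $i \sqrt{366} \approx 19.131 i$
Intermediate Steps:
$\sqrt{z{\left(16 \right)} - 339} = \sqrt{\left(-11 - 16\right) - 339} = \sqrt{-27 - 339} = \sqrt{-366} = i \sqrt{366}$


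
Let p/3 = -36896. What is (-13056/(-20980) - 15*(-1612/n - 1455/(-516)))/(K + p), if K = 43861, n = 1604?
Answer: 9622546467/24175211221780 ≈ 0.00039803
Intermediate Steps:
p = -110688 (p = 3*(-36896) = -110688)
(-13056/(-20980) - 15*(-1612/n - 1455/(-516)))/(K + p) = (-13056/(-20980) - 15*(-1612/1604 - 1455/(-516)))/(43861 - 110688) = (-13056*(-1/20980) - 15*(-1612*1/1604 - 1455*(-1/516)))/(-66827) = (3264/5245 - 15*(-403/401 + 485/172))*(-1/66827) = (3264/5245 - 15*125169/68972)*(-1/66827) = (3264/5245 - 1877535/68972)*(-1/66827) = -9622546467/361758140*(-1/66827) = 9622546467/24175211221780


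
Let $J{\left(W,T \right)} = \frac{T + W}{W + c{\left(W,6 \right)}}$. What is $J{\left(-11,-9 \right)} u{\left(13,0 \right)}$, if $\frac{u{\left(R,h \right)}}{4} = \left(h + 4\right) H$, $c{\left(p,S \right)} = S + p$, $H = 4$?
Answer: $80$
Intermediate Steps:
$u{\left(R,h \right)} = 64 + 16 h$ ($u{\left(R,h \right)} = 4 \left(h + 4\right) 4 = 4 \left(4 + h\right) 4 = 4 \left(16 + 4 h\right) = 64 + 16 h$)
$J{\left(W,T \right)} = \frac{T + W}{6 + 2 W}$ ($J{\left(W,T \right)} = \frac{T + W}{W + \left(6 + W\right)} = \frac{T + W}{6 + 2 W}$)
$J{\left(-11,-9 \right)} u{\left(13,0 \right)} = \frac{-9 - 11}{2 \left(3 - 11\right)} \left(64 + 16 \cdot 0\right) = \frac{1}{2} \frac{1}{-8} \left(-20\right) \left(64 + 0\right) = \frac{1}{2} \left(- \frac{1}{8}\right) \left(-20\right) 64 = \frac{5}{4} \cdot 64 = 80$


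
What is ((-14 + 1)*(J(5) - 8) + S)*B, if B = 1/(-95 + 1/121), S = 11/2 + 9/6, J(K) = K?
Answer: -2783/5747 ≈ -0.48425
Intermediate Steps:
S = 7 (S = 11*(1/2) + 9*(1/6) = 11/2 + 3/2 = 7)
B = -121/11494 (B = 1/(-95 + 1/121) = 1/(-11494/121) = -121/11494 ≈ -0.010527)
((-14 + 1)*(J(5) - 8) + S)*B = ((-14 + 1)*(5 - 8) + 7)*(-121/11494) = (-13*(-3) + 7)*(-121/11494) = (39 + 7)*(-121/11494) = 46*(-121/11494) = -2783/5747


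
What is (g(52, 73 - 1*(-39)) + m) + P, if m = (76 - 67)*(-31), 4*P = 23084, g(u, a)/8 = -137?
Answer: 4396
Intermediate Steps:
g(u, a) = -1096 (g(u, a) = 8*(-137) = -1096)
P = 5771 (P = (¼)*23084 = 5771)
m = -279 (m = 9*(-31) = -279)
(g(52, 73 - 1*(-39)) + m) + P = (-1096 - 279) + 5771 = -1375 + 5771 = 4396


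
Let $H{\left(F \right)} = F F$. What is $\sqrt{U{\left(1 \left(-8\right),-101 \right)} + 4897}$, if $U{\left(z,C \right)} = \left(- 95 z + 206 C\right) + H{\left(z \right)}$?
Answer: $i \sqrt{15085} \approx 122.82 i$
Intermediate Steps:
$H{\left(F \right)} = F^{2}$
$U{\left(z,C \right)} = z^{2} - 95 z + 206 C$ ($U{\left(z,C \right)} = \left(- 95 z + 206 C\right) + z^{2} = z^{2} - 95 z + 206 C$)
$\sqrt{U{\left(1 \left(-8\right),-101 \right)} + 4897} = \sqrt{\left(\left(1 \left(-8\right)\right)^{2} - 95 \cdot 1 \left(-8\right) + 206 \left(-101\right)\right) + 4897} = \sqrt{\left(\left(-8\right)^{2} - -760 - 20806\right) + 4897} = \sqrt{\left(64 + 760 - 20806\right) + 4897} = \sqrt{-19982 + 4897} = \sqrt{-15085} = i \sqrt{15085}$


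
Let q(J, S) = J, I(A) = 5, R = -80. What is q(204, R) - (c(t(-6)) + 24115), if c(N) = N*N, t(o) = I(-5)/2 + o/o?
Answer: -95693/4 ≈ -23923.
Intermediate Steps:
t(o) = 7/2 (t(o) = 5/2 + o/o = 5*(½) + 1 = 5/2 + 1 = 7/2)
c(N) = N²
q(204, R) - (c(t(-6)) + 24115) = 204 - ((7/2)² + 24115) = 204 - (49/4 + 24115) = 204 - 1*96509/4 = 204 - 96509/4 = -95693/4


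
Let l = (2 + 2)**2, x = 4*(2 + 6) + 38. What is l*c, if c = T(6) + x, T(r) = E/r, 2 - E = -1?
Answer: 1128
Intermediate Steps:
E = 3 (E = 2 - 1*(-1) = 2 + 1 = 3)
x = 70 (x = 4*8 + 38 = 32 + 38 = 70)
l = 16 (l = 4**2 = 16)
T(r) = 3/r
c = 141/2 (c = 3/6 + 70 = 3*(1/6) + 70 = 1/2 + 70 = 141/2 ≈ 70.500)
l*c = 16*(141/2) = 1128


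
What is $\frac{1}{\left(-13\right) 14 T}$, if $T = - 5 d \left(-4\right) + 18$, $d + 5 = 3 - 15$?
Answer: $\frac{1}{58604} \approx 1.7064 \cdot 10^{-5}$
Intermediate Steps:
$d = -17$ ($d = -5 + \left(3 - 15\right) = -5 - 12 = -17$)
$T = -322$ ($T = \left(-5\right) \left(-17\right) \left(-4\right) + 18 = 85 \left(-4\right) + 18 = -340 + 18 = -322$)
$\frac{1}{\left(-13\right) 14 T} = \frac{1}{\left(-13\right) 14 \left(-322\right)} = \frac{1}{\left(-182\right) \left(-322\right)} = \frac{1}{58604}$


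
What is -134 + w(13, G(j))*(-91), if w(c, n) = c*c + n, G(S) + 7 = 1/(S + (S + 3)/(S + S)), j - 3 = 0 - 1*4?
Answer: -29661/2 ≈ -14831.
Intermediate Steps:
j = -1 (j = 3 + (0 - 1*4) = 3 + (0 - 4) = 3 - 4 = -1)
G(S) = -7 + 1/(S + (3 + S)/(2*S)) (G(S) = -7 + 1/(S + (S + 3)/(S + S)) = -7 + 1/(S + (3 + S)/((2*S))) = -7 + 1/(S + (3 + S)*(1/(2*S))) = -7 + 1/(S + (3 + S)/(2*S)))
w(c, n) = n + c**2 (w(c, n) = c**2 + n = n + c**2)
-134 + w(13, G(j))*(-91) = -134 + ((-21 - 14*(-1)**2 - 5*(-1))/(3 - 1 + 2*(-1)**2) + 13**2)*(-91) = -134 + ((-21 - 14*1 + 5)/(3 - 1 + 2*1) + 169)*(-91) = -134 + ((-21 - 14 + 5)/(3 - 1 + 2) + 169)*(-91) = -134 + (-30/4 + 169)*(-91) = -134 + ((1/4)*(-30) + 169)*(-91) = -134 + (-15/2 + 169)*(-91) = -134 + (323/2)*(-91) = -134 - 29393/2 = -29661/2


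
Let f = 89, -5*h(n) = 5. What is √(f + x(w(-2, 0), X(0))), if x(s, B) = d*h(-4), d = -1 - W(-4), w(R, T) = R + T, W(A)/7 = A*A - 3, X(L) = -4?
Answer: √181 ≈ 13.454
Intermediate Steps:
h(n) = -1 (h(n) = -⅕*5 = -1)
W(A) = -21 + 7*A² (W(A) = 7*(A*A - 3) = 7*(A² - 3) = 7*(-3 + A²) = -21 + 7*A²)
d = -92 (d = -1 - (-21 + 7*(-4)²) = -1 - (-21 + 7*16) = -1 - (-21 + 112) = -1 - 1*91 = -1 - 91 = -92)
x(s, B) = 92 (x(s, B) = -92*(-1) = 92)
√(f + x(w(-2, 0), X(0))) = √(89 + 92) = √181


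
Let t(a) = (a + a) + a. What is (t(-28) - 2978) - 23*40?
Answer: -3982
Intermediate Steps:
t(a) = 3*a (t(a) = 2*a + a = 3*a)
(t(-28) - 2978) - 23*40 = (3*(-28) - 2978) - 23*40 = (-84 - 2978) - 920 = -3062 - 920 = -3982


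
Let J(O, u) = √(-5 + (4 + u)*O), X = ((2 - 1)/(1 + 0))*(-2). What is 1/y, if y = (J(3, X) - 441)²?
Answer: 1/193600 ≈ 5.1653e-6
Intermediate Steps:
X = -2 (X = (1/1)*(-2) = (1*1)*(-2) = 1*(-2) = -2)
J(O, u) = √(-5 + O*(4 + u))
y = 193600 (y = (√(-5 + 4*3 + 3*(-2)) - 441)² = (√(-5 + 12 - 6) - 441)² = (√1 - 441)² = (1 - 441)² = (-440)² = 193600)
1/y = 1/193600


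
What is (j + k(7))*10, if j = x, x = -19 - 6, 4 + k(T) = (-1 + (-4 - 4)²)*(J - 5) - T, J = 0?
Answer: -3510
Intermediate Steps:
k(T) = -319 - T (k(T) = -4 + ((-1 + (-4 - 4)²)*(0 - 5) - T) = -4 + ((-1 + (-8)²)*(-5) - T) = -4 + ((-1 + 64)*(-5) - T) = -4 + (63*(-5) - T) = -4 + (-315 - T) = -319 - T)
x = -25
j = -25
(j + k(7))*10 = (-25 + (-319 - 1*7))*10 = (-25 + (-319 - 7))*10 = (-25 - 326)*10 = -351*10 = -3510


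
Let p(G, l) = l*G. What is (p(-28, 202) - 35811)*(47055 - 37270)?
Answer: -405754595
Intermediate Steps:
p(G, l) = G*l
(p(-28, 202) - 35811)*(47055 - 37270) = (-28*202 - 35811)*(47055 - 37270) = (-5656 - 35811)*9785 = -41467*9785 = -405754595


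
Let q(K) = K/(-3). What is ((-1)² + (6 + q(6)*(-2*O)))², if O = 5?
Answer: 729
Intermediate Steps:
q(K) = -K/3 (q(K) = K*(-⅓) = -K/3)
((-1)² + (6 + q(6)*(-2*O)))² = ((-1)² + (6 + (-⅓*6)*(-2*5)))² = (1 + (6 - 2*(-10)))² = (1 + (6 + 20))² = (1 + 26)² = 27² = 729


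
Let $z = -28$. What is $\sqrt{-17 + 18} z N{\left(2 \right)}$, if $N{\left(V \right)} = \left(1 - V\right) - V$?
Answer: $84$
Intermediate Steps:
$N{\left(V \right)} = 1 - 2 V$
$\sqrt{-17 + 18} z N{\left(2 \right)} = \sqrt{-17 + 18} \left(-28\right) \left(1 - 4\right) = \sqrt{1} \left(-28\right) \left(1 - 4\right) = 1 \left(-28\right) \left(-3\right) = \left(-28\right) \left(-3\right) = 84$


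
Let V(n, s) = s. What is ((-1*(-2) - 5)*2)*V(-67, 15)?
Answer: -90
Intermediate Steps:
((-1*(-2) - 5)*2)*V(-67, 15) = ((-1*(-2) - 5)*2)*15 = ((2 - 5)*2)*15 = -3*2*15 = -6*15 = -90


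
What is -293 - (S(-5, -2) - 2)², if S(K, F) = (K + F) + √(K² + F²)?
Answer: -403 + 18*√29 ≈ -306.07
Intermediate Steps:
S(K, F) = F + K + √(F² + K²) (S(K, F) = (F + K) + √(F² + K²) = F + K + √(F² + K²))
-293 - (S(-5, -2) - 2)² = -293 - ((-2 - 5 + √((-2)² + (-5)²)) - 2)² = -293 - ((-2 - 5 + √(4 + 25)) - 2)² = -293 - ((-2 - 5 + √29) - 2)² = -293 - ((-7 + √29) - 2)² = -293 - (-9 + √29)²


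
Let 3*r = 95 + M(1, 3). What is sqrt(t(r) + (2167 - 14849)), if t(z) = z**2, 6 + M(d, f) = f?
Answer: I*sqrt(105674)/3 ≈ 108.36*I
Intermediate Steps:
M(d, f) = -6 + f
r = 92/3 (r = (95 + (-6 + 3))/3 = (95 - 3)/3 = (1/3)*92 = 92/3 ≈ 30.667)
sqrt(t(r) + (2167 - 14849)) = sqrt((92/3)**2 + (2167 - 14849)) = sqrt(8464/9 - 12682) = sqrt(-105674/9) = I*sqrt(105674)/3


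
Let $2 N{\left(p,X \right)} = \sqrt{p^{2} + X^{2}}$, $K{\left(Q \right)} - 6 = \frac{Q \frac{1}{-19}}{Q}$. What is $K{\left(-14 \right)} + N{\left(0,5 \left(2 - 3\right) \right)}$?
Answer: $\frac{321}{38} \approx 8.4474$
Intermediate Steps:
$K{\left(Q \right)} = \frac{113}{19}$ ($K{\left(Q \right)} = 6 + \frac{Q \frac{1}{-19}}{Q} = 6 + \frac{Q \left(- \frac{1}{19}\right)}{Q} = 6 + \frac{\left(- \frac{1}{19}\right) Q}{Q} = 6 - \frac{1}{19} = \frac{113}{19}$)
$N{\left(p,X \right)} = \frac{\sqrt{X^{2} + p^{2}}}{2}$ ($N{\left(p,X \right)} = \frac{\sqrt{p^{2} + X^{2}}}{2} = \frac{\sqrt{X^{2} + p^{2}}}{2}$)
$K{\left(-14 \right)} + N{\left(0,5 \left(2 - 3\right) \right)} = \frac{113}{19} + \frac{\sqrt{\left(5 \left(2 - 3\right)\right)^{2} + 0^{2}}}{2} = \frac{113}{19} + \frac{\sqrt{\left(5 \left(-1\right)\right)^{2} + 0}}{2} = \frac{113}{19} + \frac{\sqrt{\left(-5\right)^{2} + 0}}{2} = \frac{113}{19} + \frac{\sqrt{25 + 0}}{2} = \frac{113}{19} + \frac{\sqrt{25}}{2} = \frac{113}{19} + \frac{1}{2} \cdot 5 = \frac{113}{19} + \frac{5}{2} = \frac{321}{38}$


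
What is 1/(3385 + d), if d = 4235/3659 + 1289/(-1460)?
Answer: 5342140/18084610549 ≈ 0.00029540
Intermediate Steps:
d = 1466649/5342140 (d = 4235*(1/3659) + 1289*(-1/1460) = 4235/3659 - 1289/1460 = 1466649/5342140 ≈ 0.27454)
1/(3385 + d) = 1/(3385 + 1466649/5342140) = 1/(18084610549/5342140) = 5342140/18084610549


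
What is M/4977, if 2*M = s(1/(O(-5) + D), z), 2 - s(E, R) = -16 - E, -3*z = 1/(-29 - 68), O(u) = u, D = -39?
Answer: 113/62568 ≈ 0.0018060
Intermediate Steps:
z = 1/291 (z = -1/(3*(-29 - 68)) = -⅓/(-97) = -⅓*(-1/97) = 1/291 ≈ 0.0034364)
s(E, R) = 18 + E (s(E, R) = 2 - (-16 - E) = 2 + (16 + E) = 18 + E)
M = 791/88 (M = (18 + 1/(-5 - 39))/2 = (18 + 1/(-44))/2 = (18 - 1/44)/2 = (½)*(791/44) = 791/88 ≈ 8.9886)
M/4977 = (791/88)/4977 = (791/88)*(1/4977) = 113/62568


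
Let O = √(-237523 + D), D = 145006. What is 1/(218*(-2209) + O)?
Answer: -481562/231902052361 - I*√92517/231902052361 ≈ -2.0766e-6 - 1.3116e-9*I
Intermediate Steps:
O = I*√92517 (O = √(-237523 + 145006) = √(-92517) = I*√92517 ≈ 304.17*I)
1/(218*(-2209) + O) = 1/(218*(-2209) + I*√92517) = 1/(-481562 + I*√92517)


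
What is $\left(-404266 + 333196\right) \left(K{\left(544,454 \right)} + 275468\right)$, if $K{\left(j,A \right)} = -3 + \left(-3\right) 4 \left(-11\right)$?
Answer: $-19586678790$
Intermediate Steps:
$K{\left(j,A \right)} = 129$ ($K{\left(j,A \right)} = -3 - -132 = -3 + 132 = 129$)
$\left(-404266 + 333196\right) \left(K{\left(544,454 \right)} + 275468\right) = \left(-404266 + 333196\right) \left(129 + 275468\right) = \left(-71070\right) 275597 = -19586678790$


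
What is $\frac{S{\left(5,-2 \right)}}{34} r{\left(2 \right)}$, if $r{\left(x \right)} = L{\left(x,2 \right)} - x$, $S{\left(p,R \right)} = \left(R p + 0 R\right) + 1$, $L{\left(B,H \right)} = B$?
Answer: $0$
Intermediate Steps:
$S{\left(p,R \right)} = 1 + R p$ ($S{\left(p,R \right)} = \left(R p + 0\right) + 1 = R p + 1 = 1 + R p$)
$r{\left(x \right)} = 0$ ($r{\left(x \right)} = x - x = 0$)
$\frac{S{\left(5,-2 \right)}}{34} r{\left(2 \right)} = \frac{1 - 10}{34} \cdot 0 = \frac{1}{34} \left(-9\right) 0 = \left(- \frac{9}{34}\right) 0 = 0$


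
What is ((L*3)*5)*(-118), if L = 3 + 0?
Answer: -5310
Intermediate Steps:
L = 3
((L*3)*5)*(-118) = ((3*3)*5)*(-118) = (9*5)*(-118) = 45*(-118) = -5310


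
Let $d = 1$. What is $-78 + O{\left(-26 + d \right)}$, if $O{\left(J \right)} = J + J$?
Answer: $-128$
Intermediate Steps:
$O{\left(J \right)} = 2 J$
$-78 + O{\left(-26 + d \right)} = -78 + 2 \left(-26 + 1\right) = -78 + 2 \left(-25\right) = -78 - 50 = -128$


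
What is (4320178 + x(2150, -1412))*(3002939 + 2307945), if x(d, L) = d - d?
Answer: 22943964217352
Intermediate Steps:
x(d, L) = 0
(4320178 + x(2150, -1412))*(3002939 + 2307945) = (4320178 + 0)*(3002939 + 2307945) = 4320178*5310884 = 22943964217352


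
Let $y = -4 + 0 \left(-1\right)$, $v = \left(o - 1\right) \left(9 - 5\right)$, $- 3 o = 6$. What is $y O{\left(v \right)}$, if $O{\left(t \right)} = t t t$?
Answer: $6912$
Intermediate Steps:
$o = -2$ ($o = \left(- \frac{1}{3}\right) 6 = -2$)
$v = -12$ ($v = \left(-2 - 1\right) \left(9 - 5\right) = \left(-3\right) 4 = -12$)
$O{\left(t \right)} = t^{3}$ ($O{\left(t \right)} = t^{2} t = t^{3}$)
$y = -4$ ($y = -4 + 0 = -4$)
$y O{\left(v \right)} = - 4 \left(-12\right)^{3} = \left(-4\right) \left(-1728\right) = 6912$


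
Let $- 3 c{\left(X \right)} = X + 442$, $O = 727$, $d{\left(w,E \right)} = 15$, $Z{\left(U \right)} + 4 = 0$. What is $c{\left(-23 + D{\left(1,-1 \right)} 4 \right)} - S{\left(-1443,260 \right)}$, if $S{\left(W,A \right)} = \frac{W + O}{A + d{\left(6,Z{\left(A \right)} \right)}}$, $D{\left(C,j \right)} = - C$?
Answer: $- \frac{111977}{825} \approx -135.73$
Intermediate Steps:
$Z{\left(U \right)} = -4$ ($Z{\left(U \right)} = -4 + 0 = -4$)
$c{\left(X \right)} = - \frac{442}{3} - \frac{X}{3}$ ($c{\left(X \right)} = - \frac{X + 442}{3} = - \frac{442 + X}{3} = - \frac{442}{3} - \frac{X}{3}$)
$S{\left(W,A \right)} = \frac{727 + W}{15 + A}$ ($S{\left(W,A \right)} = \frac{W + 727}{A + 15} = \frac{727 + W}{15 + A}$)
$c{\left(-23 + D{\left(1,-1 \right)} 4 \right)} - S{\left(-1443,260 \right)} = \left(- \frac{442}{3} - \frac{-23 + \left(-1\right) 1 \cdot 4}{3}\right) - \frac{727 - 1443}{15 + 260} = \left(- \frac{442}{3} - \frac{-23 - 4}{3}\right) - \frac{1}{275} \left(-716\right) = \left(- \frac{442}{3} - -9\right) - - \frac{716}{275} = \left(- \frac{442}{3} + 9\right) + \frac{716}{275} = - \frac{415}{3} + \frac{716}{275} = - \frac{111977}{825}$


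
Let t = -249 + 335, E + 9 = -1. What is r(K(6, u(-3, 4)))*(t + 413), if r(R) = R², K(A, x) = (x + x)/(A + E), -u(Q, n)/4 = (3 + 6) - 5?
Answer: 31936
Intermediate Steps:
u(Q, n) = -16 (u(Q, n) = -4*((3 + 6) - 5) = -4*(9 - 5) = -4*4 = -16)
E = -10 (E = -9 - 1 = -10)
K(A, x) = 2*x/(-10 + A) (K(A, x) = (x + x)/(A - 10) = (2*x)/(-10 + A) = 2*x/(-10 + A))
t = 86
r(K(6, u(-3, 4)))*(t + 413) = (2*(-16)/(-10 + 6))²*(86 + 413) = (2*(-16)/(-4))²*499 = (2*(-16)*(-¼))²*499 = 8²*499 = 64*499 = 31936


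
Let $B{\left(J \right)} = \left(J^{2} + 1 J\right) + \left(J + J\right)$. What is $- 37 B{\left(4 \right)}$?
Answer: $-1036$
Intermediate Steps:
$B{\left(J \right)} = J^{2} + 3 J$ ($B{\left(J \right)} = \left(J^{2} + J\right) + 2 J = \left(J + J^{2}\right) + 2 J = J^{2} + 3 J$)
$- 37 B{\left(4 \right)} = - 37 \cdot 4 \left(3 + 4\right) = - 37 \cdot 4 \cdot 7 = \left(-37\right) 28 = -1036$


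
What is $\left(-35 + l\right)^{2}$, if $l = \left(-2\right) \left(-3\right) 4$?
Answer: $121$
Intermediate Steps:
$l = 24$ ($l = 6 \cdot 4 = 24$)
$\left(-35 + l\right)^{2} = \left(-35 + 24\right)^{2} = \left(-11\right)^{2} = 121$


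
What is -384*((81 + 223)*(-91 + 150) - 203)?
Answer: -6809472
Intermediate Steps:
-384*((81 + 223)*(-91 + 150) - 203) = -384*(304*59 - 203) = -384*(17936 - 203) = -384*17733 = -6809472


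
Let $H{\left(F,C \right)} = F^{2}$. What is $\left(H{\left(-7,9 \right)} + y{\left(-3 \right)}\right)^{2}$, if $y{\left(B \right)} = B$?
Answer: $2116$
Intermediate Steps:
$\left(H{\left(-7,9 \right)} + y{\left(-3 \right)}\right)^{2} = \left(\left(-7\right)^{2} - 3\right)^{2} = \left(49 - 3\right)^{2} = 46^{2} = 2116$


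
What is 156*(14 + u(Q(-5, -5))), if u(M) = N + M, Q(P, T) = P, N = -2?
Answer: 1092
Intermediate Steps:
u(M) = -2 + M
156*(14 + u(Q(-5, -5))) = 156*(14 + (-2 - 5)) = 156*(14 - 7) = 156*7 = 1092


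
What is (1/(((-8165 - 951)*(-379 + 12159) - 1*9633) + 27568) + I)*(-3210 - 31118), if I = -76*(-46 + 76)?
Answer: 8403504101127128/107368545 ≈ 7.8268e+7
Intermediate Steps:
I = -2280 (I = -76*30 = -2280)
(1/(((-8165 - 951)*(-379 + 12159) - 1*9633) + 27568) + I)*(-3210 - 31118) = (1/(((-8165 - 951)*(-379 + 12159) - 1*9633) + 27568) - 2280)*(-3210 - 31118) = (1/((-9116*11780 - 9633) + 27568) - 2280)*(-34328) = (1/((-107386480 - 9633) + 27568) - 2280)*(-34328) = (1/(-107396113 + 27568) - 2280)*(-34328) = (1/(-107368545) - 2280)*(-34328) = (-1/107368545 - 2280)*(-34328) = -244800282601/107368545*(-34328) = 8403504101127128/107368545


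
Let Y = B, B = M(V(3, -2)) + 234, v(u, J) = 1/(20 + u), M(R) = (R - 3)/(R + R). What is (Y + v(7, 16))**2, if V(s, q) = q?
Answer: 645718921/11664 ≈ 55360.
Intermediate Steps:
M(R) = (-3 + R)/(2*R) (M(R) = (-3 + R)/((2*R)) = (-3 + R)*(1/(2*R)) = (-3 + R)/(2*R))
B = 941/4 (B = (1/2)*(-3 - 2)/(-2) + 234 = (1/2)*(-1/2)*(-5) + 234 = 5/4 + 234 = 941/4 ≈ 235.25)
Y = 941/4 ≈ 235.25
(Y + v(7, 16))**2 = (941/4 + 1/(20 + 7))**2 = (941/4 + 1/27)**2 = (25411/108)**2 = 645718921/11664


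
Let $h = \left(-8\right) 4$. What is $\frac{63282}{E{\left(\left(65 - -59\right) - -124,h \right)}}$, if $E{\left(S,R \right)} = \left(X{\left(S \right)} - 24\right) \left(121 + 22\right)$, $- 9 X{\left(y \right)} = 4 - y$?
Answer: $\frac{284769}{2002} \approx 142.24$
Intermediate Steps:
$X{\left(y \right)} = - \frac{4}{9} + \frac{y}{9}$ ($X{\left(y \right)} = - \frac{4 - y}{9} = - \frac{4}{9} + \frac{y}{9}$)
$h = -32$
$E{\left(S,R \right)} = - \frac{31460}{9} + \frac{143 S}{9}$ ($E{\left(S,R \right)} = \left(\left(- \frac{4}{9} + \frac{S}{9}\right) - 24\right) \left(121 + 22\right) = \left(- \frac{220}{9} + \frac{S}{9}\right) 143 = - \frac{31460}{9} + \frac{143 S}{9}$)
$\frac{63282}{E{\left(\left(65 - -59\right) - -124,h \right)}} = \frac{63282}{- \frac{31460}{9} + \frac{143 \left(\left(65 - -59\right) - -124\right)}{9}} = \frac{63282}{- \frac{31460}{9} + \frac{143 \left(\left(65 + 59\right) + 124\right)}{9}} = \frac{63282}{- \frac{31460}{9} + \frac{143 \left(124 + 124\right)}{9}} = \frac{63282}{- \frac{31460}{9} + \frac{143}{9} \cdot 248} = \frac{63282}{- \frac{31460}{9} + \frac{35464}{9}} = \frac{63282}{\frac{4004}{9}} = 63282 \cdot \frac{9}{4004} = \frac{284769}{2002}$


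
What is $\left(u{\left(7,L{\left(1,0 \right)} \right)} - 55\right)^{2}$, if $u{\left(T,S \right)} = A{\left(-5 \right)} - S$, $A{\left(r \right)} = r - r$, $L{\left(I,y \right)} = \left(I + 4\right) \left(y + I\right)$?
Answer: $3600$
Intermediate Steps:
$L{\left(I,y \right)} = \left(4 + I\right) \left(I + y\right)$
$A{\left(r \right)} = 0$
$u{\left(T,S \right)} = - S$ ($u{\left(T,S \right)} = 0 - S = - S$)
$\left(u{\left(7,L{\left(1,0 \right)} \right)} - 55\right)^{2} = \left(- (1^{2} + 4 \cdot 1 + 4 \cdot 0 + 1 \cdot 0) - 55\right)^{2} = \left(- (1 + 4 + 0 + 0) - 55\right)^{2} = \left(\left(-1\right) 5 - 55\right)^{2} = \left(-5 - 55\right)^{2} = \left(-60\right)^{2} = 3600$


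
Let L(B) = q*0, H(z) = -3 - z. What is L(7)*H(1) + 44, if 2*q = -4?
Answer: 44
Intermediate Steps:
q = -2 (q = (½)*(-4) = -2)
L(B) = 0 (L(B) = -2*0 = 0)
L(7)*H(1) + 44 = 0*(-3 - 1*1) + 44 = 0*(-3 - 1) + 44 = 0*(-4) + 44 = 0 + 44 = 44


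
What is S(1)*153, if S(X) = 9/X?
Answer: 1377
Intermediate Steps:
S(1)*153 = (9/1)*153 = (9*1)*153 = 9*153 = 1377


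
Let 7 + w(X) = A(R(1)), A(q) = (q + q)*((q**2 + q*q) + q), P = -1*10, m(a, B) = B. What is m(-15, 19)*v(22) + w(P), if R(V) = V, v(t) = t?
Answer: 417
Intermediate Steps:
P = -10
A(q) = 2*q*(q + 2*q**2) (A(q) = (2*q)*((q**2 + q**2) + q) = (2*q)*(2*q**2 + q) = (2*q)*(q + 2*q**2) = 2*q*(q + 2*q**2))
w(X) = -1 (w(X) = -7 + 1**2*(2 + 4*1) = -7 + 1*(2 + 4) = -7 + 1*6 = -7 + 6 = -1)
m(-15, 19)*v(22) + w(P) = 19*22 - 1 = 418 - 1 = 417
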